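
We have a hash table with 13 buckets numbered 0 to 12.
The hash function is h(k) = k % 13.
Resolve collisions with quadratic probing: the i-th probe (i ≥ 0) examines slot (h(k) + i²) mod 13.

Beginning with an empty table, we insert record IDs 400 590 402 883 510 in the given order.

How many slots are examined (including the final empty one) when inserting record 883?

2

Insert 400: h=10, slot 10 empty => index 10.
Insert 590: h=5, slot 5 empty => index 5.
Insert 402: h=12, slot 12 empty => index 12.
Insert 883: h=12, slot 12 occupied => index 0.
Insert 510: h=3, slot 3 empty => index 3.
Table: [883, ∅, ∅, 510, ∅, 590, ∅, ∅, ∅, ∅, 400, ∅, 402]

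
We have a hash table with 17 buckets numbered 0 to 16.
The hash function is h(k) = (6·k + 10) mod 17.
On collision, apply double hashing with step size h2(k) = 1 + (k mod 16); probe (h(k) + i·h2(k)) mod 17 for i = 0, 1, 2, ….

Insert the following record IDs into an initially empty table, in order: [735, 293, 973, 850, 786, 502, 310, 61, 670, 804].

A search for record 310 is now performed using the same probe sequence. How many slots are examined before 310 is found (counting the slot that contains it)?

Insert 735: h=0, slot 0 empty -> index 0.
Insert 293: h=0, h2=6, slot 0 occupied -> index 6.
Insert 973: h=0, h2=14, slot 0 occupied -> index 14.
Insert 850: h=10, slot 10 empty -> index 10.
Insert 786: h=0, h2=3, slot 0 occupied -> index 3.
Insert 502: h=13, slot 13 empty -> index 13.
Insert 310: h=0, h2=7, slot 0 occupied -> index 7.
Insert 61: h=2, slot 2 empty -> index 2.
Insert 670: h=1, slot 1 empty -> index 1.
Insert 804: h=6, h2=5, slot 6 occupied -> index 11.
Table: [735, 670, 61, 786, ∅, ∅, 293, 310, ∅, ∅, 850, 804, ∅, 502, 973, ∅, ∅]
Lookup 310: h=0, h2=7, probe 0,7 → found at 7.

2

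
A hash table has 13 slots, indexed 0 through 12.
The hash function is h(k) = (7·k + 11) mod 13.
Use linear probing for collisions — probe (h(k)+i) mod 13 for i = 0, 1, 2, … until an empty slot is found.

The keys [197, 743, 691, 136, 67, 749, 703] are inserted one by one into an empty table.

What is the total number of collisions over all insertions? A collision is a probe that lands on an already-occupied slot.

197: h=12 → slot 12
743: h=12, probe 12,0 → slot 0
691: h=12, probe 12,0,1 → slot 1
136: h=1, probe 1,2 → slot 2
67: h=12, probe 12,0,1,2,3 → slot 3
749: h=2, probe 2,3,4 → slot 4
703: h=5 → slot 5
Table: [743, 691, 136, 67, 749, 703, ., ., ., ., ., ., 197]

10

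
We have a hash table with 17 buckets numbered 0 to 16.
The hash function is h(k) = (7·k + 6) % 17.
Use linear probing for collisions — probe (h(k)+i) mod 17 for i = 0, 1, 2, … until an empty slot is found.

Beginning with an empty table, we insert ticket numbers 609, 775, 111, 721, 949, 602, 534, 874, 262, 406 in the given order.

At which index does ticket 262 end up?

9

Insert 609: h=2, slot 2 empty → index 2.
Insert 775: h=8, slot 8 empty → index 8.
Insert 111: h=1, slot 1 empty → index 1.
Insert 721: h=4, slot 4 empty → index 4.
Insert 949: h=2, slot 2 occupied → index 3.
Insert 602: h=4, slot 4 occupied → index 5.
Insert 534: h=4, slots 4,5 occupied → index 6.
Insert 874: h=4, slots 4,5,6 occupied → index 7.
Insert 262: h=4, slots 4,5,6,7,8 occupied → index 9.
Insert 406: h=9, slot 9 occupied → index 10.
Table: [∅, 111, 609, 949, 721, 602, 534, 874, 775, 262, 406, ∅, ∅, ∅, ∅, ∅, ∅]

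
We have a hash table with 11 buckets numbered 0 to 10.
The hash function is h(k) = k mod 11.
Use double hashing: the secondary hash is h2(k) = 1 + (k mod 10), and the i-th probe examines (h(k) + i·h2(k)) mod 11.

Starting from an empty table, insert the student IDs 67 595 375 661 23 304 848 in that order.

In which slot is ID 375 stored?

2

67 hashes to 1; slot 1 is free => place at 1.
595 hashes to 1, h2=6; 1 taken => place at 7.
375 hashes to 1, h2=6; 1,7 taken => place at 2.
661 hashes to 1, h2=2; 1 taken => place at 3.
23 hashes to 1, h2=4; 1 taken => place at 5.
304 hashes to 7, h2=5; 7,1 taken => place at 6.
848 hashes to 1, h2=9; 1 taken => place at 10.
Table: [_, 67, 375, 661, _, 23, 304, 595, _, _, 848]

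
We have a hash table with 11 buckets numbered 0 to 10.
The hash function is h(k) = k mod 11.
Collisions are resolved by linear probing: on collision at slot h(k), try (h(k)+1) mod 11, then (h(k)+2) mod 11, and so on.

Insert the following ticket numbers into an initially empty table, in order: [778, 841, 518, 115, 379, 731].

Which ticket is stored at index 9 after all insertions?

731

778 hashes to 8; slot 8 is free => place at 8.
841 hashes to 5; slot 5 is free => place at 5.
518 hashes to 1; slot 1 is free => place at 1.
115 hashes to 5; 5 taken => place at 6.
379 hashes to 5; 5,6 taken => place at 7.
731 hashes to 5; 5,6,7,8 taken => place at 9.
Table: [_, 518, _, _, _, 841, 115, 379, 778, 731, _]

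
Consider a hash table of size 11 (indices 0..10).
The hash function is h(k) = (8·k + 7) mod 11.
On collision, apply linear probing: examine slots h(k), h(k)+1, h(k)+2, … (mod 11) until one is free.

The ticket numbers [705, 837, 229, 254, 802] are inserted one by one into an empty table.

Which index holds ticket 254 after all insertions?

705: h=4 => slot 4
837: h=4, probe 4,5 => slot 5
229: h=2 => slot 2
254: h=4, probe 4,5,6 => slot 6
802: h=10 => slot 10
Table: [-, -, 229, -, 705, 837, 254, -, -, -, 802]

6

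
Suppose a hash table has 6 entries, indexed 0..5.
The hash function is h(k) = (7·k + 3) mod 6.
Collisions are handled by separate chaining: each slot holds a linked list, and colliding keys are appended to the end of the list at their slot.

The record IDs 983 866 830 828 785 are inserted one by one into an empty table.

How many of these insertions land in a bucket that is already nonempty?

983 → bucket 2
866 → bucket 5
830 → bucket 5 (collision)
828 → bucket 3
785 → bucket 2 (collision)
Final buckets:
0: .
1: .
2: 983 -> 785
3: 828
4: .
5: 866 -> 830

2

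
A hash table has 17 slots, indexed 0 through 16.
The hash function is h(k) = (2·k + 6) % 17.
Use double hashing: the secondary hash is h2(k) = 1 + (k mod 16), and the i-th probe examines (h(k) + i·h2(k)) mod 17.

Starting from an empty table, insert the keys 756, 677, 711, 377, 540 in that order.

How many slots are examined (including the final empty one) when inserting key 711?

756 hashes to 5; slot 5 is free => place at 5.
677 hashes to 0; slot 0 is free => place at 0.
711 hashes to 0, h2=8; 0 taken => place at 8.
377 hashes to 12; slot 12 is free => place at 12.
540 hashes to 15; slot 15 is free => place at 15.
Table: [677, ., ., ., ., 756, ., ., 711, ., ., ., 377, ., ., 540, .]

2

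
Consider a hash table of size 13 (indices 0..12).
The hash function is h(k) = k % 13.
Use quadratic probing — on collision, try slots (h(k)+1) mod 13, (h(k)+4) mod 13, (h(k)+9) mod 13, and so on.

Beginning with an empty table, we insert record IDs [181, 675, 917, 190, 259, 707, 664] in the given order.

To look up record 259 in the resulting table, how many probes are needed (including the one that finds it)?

3

181: h=12 -> slot 12
675: h=12, probe 12,0 -> slot 0
917: h=7 -> slot 7
190: h=8 -> slot 8
259: h=12, probe 12,0,3 -> slot 3
707: h=5 -> slot 5
664: h=1 -> slot 1
Table: [675, 664, _, 259, _, 707, _, 917, 190, _, _, _, 181]
Lookup 259: h=12, probe 12,0,3 → found at 3.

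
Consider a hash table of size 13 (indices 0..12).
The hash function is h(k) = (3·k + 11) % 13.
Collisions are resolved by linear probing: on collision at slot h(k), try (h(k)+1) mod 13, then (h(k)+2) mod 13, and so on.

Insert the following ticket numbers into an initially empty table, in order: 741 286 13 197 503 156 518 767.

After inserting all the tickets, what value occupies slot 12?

741 hashes to 11; slot 11 is free → place at 11.
286 hashes to 11; 11 taken → place at 12.
13 hashes to 11; 11,12 taken → place at 0.
197 hashes to 4; slot 4 is free → place at 4.
503 hashes to 12; 12,0 taken → place at 1.
156 hashes to 11; 11,12,0,1 taken → place at 2.
518 hashes to 5; slot 5 is free → place at 5.
767 hashes to 11; 11,12,0,1,2 taken → place at 3.
Table: [13, 503, 156, 767, 197, 518, ∅, ∅, ∅, ∅, ∅, 741, 286]

286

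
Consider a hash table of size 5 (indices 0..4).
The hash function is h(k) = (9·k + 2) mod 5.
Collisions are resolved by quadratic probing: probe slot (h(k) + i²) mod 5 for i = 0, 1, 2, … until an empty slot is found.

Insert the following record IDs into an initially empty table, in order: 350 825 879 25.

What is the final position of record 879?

4

Insert 350: h=2, slot 2 empty => index 2.
Insert 825: h=2, slot 2 occupied => index 3.
Insert 879: h=3, slot 3 occupied => index 4.
Insert 25: h=2, slots 2,3 occupied => index 1.
Table: [., 25, 350, 825, 879]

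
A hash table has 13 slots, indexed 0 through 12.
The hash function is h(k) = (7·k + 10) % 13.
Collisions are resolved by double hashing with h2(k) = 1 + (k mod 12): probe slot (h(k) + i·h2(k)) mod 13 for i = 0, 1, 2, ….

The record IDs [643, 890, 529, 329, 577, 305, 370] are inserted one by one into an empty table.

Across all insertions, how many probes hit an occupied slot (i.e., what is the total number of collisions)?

643: h=0 => slot 0
890: h=0, h2=3, probe 0,3 => slot 3
529: h=8 => slot 8
329: h=12 => slot 12
577: h=6 => slot 6
305: h=0, h2=6, probe 0,6,12,5 => slot 5
370: h=0, h2=11, probe 0,11 => slot 11
Table: [643, ., ., 890, ., 305, 577, ., 529, ., ., 370, 329]

5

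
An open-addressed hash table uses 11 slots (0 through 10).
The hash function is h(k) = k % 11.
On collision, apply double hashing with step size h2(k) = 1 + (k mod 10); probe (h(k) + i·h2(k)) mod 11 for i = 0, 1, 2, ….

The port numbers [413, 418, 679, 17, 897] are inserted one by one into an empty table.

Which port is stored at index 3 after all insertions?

17

Insert 413: h=6, slot 6 empty => index 6.
Insert 418: h=0, slot 0 empty => index 0.
Insert 679: h=8, slot 8 empty => index 8.
Insert 17: h=6, h2=8, slot 6 occupied => index 3.
Insert 897: h=6, h2=8, slots 6,3,0,8 occupied => index 5.
Table: [418, _, _, 17, _, 897, 413, _, 679, _, _]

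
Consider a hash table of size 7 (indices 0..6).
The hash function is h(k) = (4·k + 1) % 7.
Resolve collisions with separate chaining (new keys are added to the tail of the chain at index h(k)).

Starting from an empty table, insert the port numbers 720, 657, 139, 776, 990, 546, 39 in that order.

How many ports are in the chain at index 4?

Insert 720: h=4, bucket 4 empty → new chain.
Insert 657: h=4, bucket 4 nonempty → append to chain.
Insert 139: h=4, bucket 4 nonempty → append to chain.
Insert 776: h=4, bucket 4 nonempty → append to chain.
Insert 990: h=6, bucket 6 empty → new chain.
Insert 546: h=1, bucket 1 empty → new chain.
Insert 39: h=3, bucket 3 empty → new chain.
Final buckets:
0: .
1: 546
2: .
3: 39
4: 720 -> 657 -> 139 -> 776
5: .
6: 990

4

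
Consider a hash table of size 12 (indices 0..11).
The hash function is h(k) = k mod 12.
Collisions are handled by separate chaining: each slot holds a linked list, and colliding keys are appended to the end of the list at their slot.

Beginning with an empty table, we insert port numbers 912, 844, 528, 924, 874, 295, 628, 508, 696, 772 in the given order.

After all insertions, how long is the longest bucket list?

4

912 -> bucket 0
844 -> bucket 4
528 -> bucket 0 (collision)
924 -> bucket 0 (collision)
874 -> bucket 10
295 -> bucket 7
628 -> bucket 4 (collision)
508 -> bucket 4 (collision)
696 -> bucket 0 (collision)
772 -> bucket 4 (collision)
Final buckets:
0: 912 -> 528 -> 924 -> 696
1: -
2: -
3: -
4: 844 -> 628 -> 508 -> 772
5: -
6: -
7: 295
8: -
9: -
10: 874
11: -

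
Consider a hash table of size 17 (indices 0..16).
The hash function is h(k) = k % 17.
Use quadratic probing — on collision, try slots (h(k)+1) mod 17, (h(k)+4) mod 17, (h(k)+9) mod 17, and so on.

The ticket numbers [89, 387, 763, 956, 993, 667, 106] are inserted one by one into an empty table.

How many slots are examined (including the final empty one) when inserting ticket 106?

89: h=4 -> slot 4
387: h=13 -> slot 13
763: h=15 -> slot 15
956: h=4, probe 4,5 -> slot 5
993: h=7 -> slot 7
667: h=4, probe 4,5,8 -> slot 8
106: h=4, probe 4,5,8,13,3 -> slot 3
Table: [∅, ∅, ∅, 106, 89, 956, ∅, 993, 667, ∅, ∅, ∅, ∅, 387, ∅, 763, ∅]

5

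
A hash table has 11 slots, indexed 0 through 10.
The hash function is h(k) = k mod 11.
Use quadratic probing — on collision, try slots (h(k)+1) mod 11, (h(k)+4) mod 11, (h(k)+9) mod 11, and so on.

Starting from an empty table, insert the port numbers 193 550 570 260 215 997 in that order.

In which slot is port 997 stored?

Insert 193: h=6, slot 6 empty => index 6.
Insert 550: h=0, slot 0 empty => index 0.
Insert 570: h=9, slot 9 empty => index 9.
Insert 260: h=7, slot 7 empty => index 7.
Insert 215: h=6, slots 6,7 occupied => index 10.
Insert 997: h=7, slot 7 occupied => index 8.
Table: [550, -, -, -, -, -, 193, 260, 997, 570, 215]

8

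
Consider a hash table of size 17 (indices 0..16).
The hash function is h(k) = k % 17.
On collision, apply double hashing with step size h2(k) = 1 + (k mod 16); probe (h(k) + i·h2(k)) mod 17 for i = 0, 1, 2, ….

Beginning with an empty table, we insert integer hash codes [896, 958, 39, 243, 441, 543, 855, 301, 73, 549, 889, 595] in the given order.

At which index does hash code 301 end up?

896 hashes to 12; slot 12 is free => place at 12.
958 hashes to 6; slot 6 is free => place at 6.
39 hashes to 5; slot 5 is free => place at 5.
243 hashes to 5, h2=4; 5 taken => place at 9.
441 hashes to 16; slot 16 is free => place at 16.
543 hashes to 16, h2=16; 16 taken => place at 15.
855 hashes to 5, h2=8; 5 taken => place at 13.
301 hashes to 12, h2=14; 12,9,6 taken => place at 3.
73 hashes to 5, h2=10; 5,15 taken => place at 8.
549 hashes to 5, h2=6; 5 taken => place at 11.
889 hashes to 5, h2=10; 5,15,8 taken => place at 1.
595 hashes to 0; slot 0 is free => place at 0.
Table: [595, 889, —, 301, —, 39, 958, —, 73, 243, —, 549, 896, 855, —, 543, 441]

3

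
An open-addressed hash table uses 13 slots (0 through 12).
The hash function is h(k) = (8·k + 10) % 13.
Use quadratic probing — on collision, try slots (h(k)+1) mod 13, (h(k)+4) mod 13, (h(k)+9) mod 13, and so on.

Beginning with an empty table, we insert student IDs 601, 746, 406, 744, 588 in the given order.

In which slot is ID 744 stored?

Insert 601: h=8, slot 8 empty => index 8.
Insert 746: h=11, slot 11 empty => index 11.
Insert 406: h=8, slot 8 occupied => index 9.
Insert 744: h=8, slots 8,9 occupied => index 12.
Insert 588: h=8, slots 8,9,12 occupied => index 4.
Table: [., ., ., ., 588, ., ., ., 601, 406, ., 746, 744]

12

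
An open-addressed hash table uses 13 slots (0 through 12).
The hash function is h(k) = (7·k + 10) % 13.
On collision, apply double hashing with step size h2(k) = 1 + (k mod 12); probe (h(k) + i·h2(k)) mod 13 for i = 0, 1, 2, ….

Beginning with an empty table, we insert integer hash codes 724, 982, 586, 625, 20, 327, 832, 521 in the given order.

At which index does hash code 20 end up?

724: h=8 -> slot 8
982: h=7 -> slot 7
586: h=4 -> slot 4
625: h=4, h2=2, probe 4,6 -> slot 6
20: h=7, h2=9, probe 7,3 -> slot 3
327: h=11 -> slot 11
832: h=10 -> slot 10
521: h=4, h2=6, probe 4,10,3,9 -> slot 9
Table: [—, —, —, 20, 586, —, 625, 982, 724, 521, 832, 327, —]

3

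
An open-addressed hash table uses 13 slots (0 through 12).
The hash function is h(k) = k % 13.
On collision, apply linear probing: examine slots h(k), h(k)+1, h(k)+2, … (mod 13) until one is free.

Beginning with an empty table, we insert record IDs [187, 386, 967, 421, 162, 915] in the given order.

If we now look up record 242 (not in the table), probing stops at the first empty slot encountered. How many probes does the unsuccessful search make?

Insert 187: h=5, slot 5 empty → index 5.
Insert 386: h=9, slot 9 empty → index 9.
Insert 967: h=5, slot 5 occupied → index 6.
Insert 421: h=5, slots 5,6 occupied → index 7.
Insert 162: h=6, slots 6,7 occupied → index 8.
Insert 915: h=5, slots 5,6,7,8,9 occupied → index 10.
Table: [∅, ∅, ∅, ∅, ∅, 187, 967, 421, 162, 386, 915, ∅, ∅]
Lookup 242: h=8, probe 8,9,10,11 → slot 11 empty, not found.

4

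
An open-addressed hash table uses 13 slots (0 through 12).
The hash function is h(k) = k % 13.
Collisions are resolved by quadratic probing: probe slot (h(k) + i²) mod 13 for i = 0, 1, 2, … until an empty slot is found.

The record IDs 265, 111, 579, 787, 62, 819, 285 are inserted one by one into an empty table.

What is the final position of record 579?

8

265 hashes to 5; slot 5 is free → place at 5.
111 hashes to 7; slot 7 is free → place at 7.
579 hashes to 7; 7 taken → place at 8.
787 hashes to 7; 7,8 taken → place at 11.
62 hashes to 10; slot 10 is free → place at 10.
819 hashes to 0; slot 0 is free → place at 0.
285 hashes to 12; slot 12 is free → place at 12.
Table: [819, -, -, -, -, 265, -, 111, 579, -, 62, 787, 285]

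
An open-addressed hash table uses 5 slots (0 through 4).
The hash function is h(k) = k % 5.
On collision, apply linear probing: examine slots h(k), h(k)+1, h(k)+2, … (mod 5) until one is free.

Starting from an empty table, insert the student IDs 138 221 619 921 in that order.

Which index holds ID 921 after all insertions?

138 hashes to 3; slot 3 is free -> place at 3.
221 hashes to 1; slot 1 is free -> place at 1.
619 hashes to 4; slot 4 is free -> place at 4.
921 hashes to 1; 1 taken -> place at 2.
Table: [-, 221, 921, 138, 619]

2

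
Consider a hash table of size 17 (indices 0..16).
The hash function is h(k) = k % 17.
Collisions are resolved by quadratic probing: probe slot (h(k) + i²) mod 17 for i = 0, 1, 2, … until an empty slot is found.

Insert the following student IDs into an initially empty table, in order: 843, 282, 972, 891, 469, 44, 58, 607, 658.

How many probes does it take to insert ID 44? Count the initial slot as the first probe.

Insert 843: h=10, slot 10 empty => index 10.
Insert 282: h=10, slot 10 occupied => index 11.
Insert 972: h=3, slot 3 empty => index 3.
Insert 891: h=7, slot 7 empty => index 7.
Insert 469: h=10, slots 10,11 occupied => index 14.
Insert 44: h=10, slots 10,11,14 occupied => index 2.
Insert 58: h=7, slot 7 occupied => index 8.
Insert 607: h=12, slot 12 empty => index 12.
Insert 658: h=12, slot 12 occupied => index 13.
Table: [., ., 44, 972, ., ., ., 891, 58, ., 843, 282, 607, 658, 469, ., .]

4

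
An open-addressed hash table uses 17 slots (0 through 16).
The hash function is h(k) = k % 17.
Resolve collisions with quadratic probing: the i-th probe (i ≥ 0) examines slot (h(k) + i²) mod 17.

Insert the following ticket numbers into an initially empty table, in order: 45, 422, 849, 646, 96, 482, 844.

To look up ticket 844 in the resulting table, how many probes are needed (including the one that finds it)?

3

45: h=11 => slot 11
422: h=14 => slot 14
849: h=16 => slot 16
646: h=0 => slot 0
96: h=11, probe 11,12 => slot 12
482: h=6 => slot 6
844: h=11, probe 11,12,15 => slot 15
Table: [646, -, -, -, -, -, 482, -, -, -, -, 45, 96, -, 422, 844, 849]
Lookup 844: h=11, probe 11,12,15 → found at 15.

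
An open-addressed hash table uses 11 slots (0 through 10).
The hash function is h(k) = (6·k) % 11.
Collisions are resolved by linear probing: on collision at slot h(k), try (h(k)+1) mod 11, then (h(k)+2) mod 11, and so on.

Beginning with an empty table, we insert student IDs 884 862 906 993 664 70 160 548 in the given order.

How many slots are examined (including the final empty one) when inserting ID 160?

Insert 884: h=2, slot 2 empty => index 2.
Insert 862: h=2, slot 2 occupied => index 3.
Insert 906: h=2, slots 2,3 occupied => index 4.
Insert 993: h=7, slot 7 empty => index 7.
Insert 664: h=2, slots 2,3,4 occupied => index 5.
Insert 70: h=2, slots 2,3,4,5 occupied => index 6.
Insert 160: h=3, slots 3,4,5,6,7 occupied => index 8.
Insert 548: h=10, slot 10 empty => index 10.
Table: [—, —, 884, 862, 906, 664, 70, 993, 160, —, 548]

6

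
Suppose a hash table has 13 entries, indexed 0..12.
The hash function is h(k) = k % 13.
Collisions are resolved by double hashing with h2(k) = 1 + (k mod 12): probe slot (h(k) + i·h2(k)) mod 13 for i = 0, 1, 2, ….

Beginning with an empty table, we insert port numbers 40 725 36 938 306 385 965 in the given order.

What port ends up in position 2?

938

Insert 40: h=1, slot 1 empty => index 1.
Insert 725: h=10, slot 10 empty => index 10.
Insert 36: h=10, h2=1, slot 10 occupied => index 11.
Insert 938: h=2, slot 2 empty => index 2.
Insert 306: h=7, slot 7 empty => index 7.
Insert 385: h=8, slot 8 empty => index 8.
Insert 965: h=3, slot 3 empty => index 3.
Table: [_, 40, 938, 965, _, _, _, 306, 385, _, 725, 36, _]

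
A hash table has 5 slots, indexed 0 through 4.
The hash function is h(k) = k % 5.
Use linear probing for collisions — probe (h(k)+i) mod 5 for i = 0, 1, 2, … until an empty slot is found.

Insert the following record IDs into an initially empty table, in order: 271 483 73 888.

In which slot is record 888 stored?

271: h=1 -> slot 1
483: h=3 -> slot 3
73: h=3, probe 3,4 -> slot 4
888: h=3, probe 3,4,0 -> slot 0
Table: [888, 271, ∅, 483, 73]

0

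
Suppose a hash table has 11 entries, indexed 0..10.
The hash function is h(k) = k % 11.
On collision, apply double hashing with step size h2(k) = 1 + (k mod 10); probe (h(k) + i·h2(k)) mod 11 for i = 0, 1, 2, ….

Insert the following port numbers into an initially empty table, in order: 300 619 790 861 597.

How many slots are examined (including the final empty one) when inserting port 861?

2

300 hashes to 3; slot 3 is free -> place at 3.
619 hashes to 3, h2=10; 3 taken -> place at 2.
790 hashes to 9; slot 9 is free -> place at 9.
861 hashes to 3, h2=2; 3 taken -> place at 5.
597 hashes to 3, h2=8; 3 taken -> place at 0.
Table: [597, ., 619, 300, ., 861, ., ., ., 790, .]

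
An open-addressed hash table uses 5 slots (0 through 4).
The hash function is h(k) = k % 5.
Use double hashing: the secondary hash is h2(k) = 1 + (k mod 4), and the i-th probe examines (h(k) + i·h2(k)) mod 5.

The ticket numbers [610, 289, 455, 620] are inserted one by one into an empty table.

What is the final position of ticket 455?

3

610 hashes to 0; slot 0 is free => place at 0.
289 hashes to 4; slot 4 is free => place at 4.
455 hashes to 0, h2=4; 0,4 taken => place at 3.
620 hashes to 0, h2=1; 0 taken => place at 1.
Table: [610, 620, ∅, 455, 289]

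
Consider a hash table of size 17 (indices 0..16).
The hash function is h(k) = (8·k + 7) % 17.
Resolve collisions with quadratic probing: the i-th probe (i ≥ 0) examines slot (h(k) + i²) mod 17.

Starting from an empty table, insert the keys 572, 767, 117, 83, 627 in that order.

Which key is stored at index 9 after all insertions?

Insert 572: h=10, slot 10 empty => index 10.
Insert 767: h=6, slot 6 empty => index 6.
Insert 117: h=8, slot 8 empty => index 8.
Insert 83: h=8, slot 8 occupied => index 9.
Insert 627: h=8, slots 8,9 occupied => index 12.
Table: [∅, ∅, ∅, ∅, ∅, ∅, 767, ∅, 117, 83, 572, ∅, 627, ∅, ∅, ∅, ∅]

83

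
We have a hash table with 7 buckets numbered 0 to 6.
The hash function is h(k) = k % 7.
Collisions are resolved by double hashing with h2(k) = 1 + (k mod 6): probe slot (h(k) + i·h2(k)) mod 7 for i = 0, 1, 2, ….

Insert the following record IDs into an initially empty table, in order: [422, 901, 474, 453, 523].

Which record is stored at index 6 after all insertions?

422: h=2 -> slot 2
901: h=5 -> slot 5
474: h=5, h2=1, probe 5,6 -> slot 6
453: h=5, h2=4, probe 5,2,6,3 -> slot 3
523: h=5, h2=2, probe 5,0 -> slot 0
Table: [523, ., 422, 453, ., 901, 474]

474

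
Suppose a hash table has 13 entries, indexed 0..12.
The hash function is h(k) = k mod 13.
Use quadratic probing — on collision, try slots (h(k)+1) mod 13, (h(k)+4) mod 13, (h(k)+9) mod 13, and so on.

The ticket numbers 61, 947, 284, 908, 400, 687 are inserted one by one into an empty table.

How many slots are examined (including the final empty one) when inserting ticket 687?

4

61 hashes to 9; slot 9 is free => place at 9.
947 hashes to 11; slot 11 is free => place at 11.
284 hashes to 11; 11 taken => place at 12.
908 hashes to 11; 11,12 taken => place at 2.
400 hashes to 10; slot 10 is free => place at 10.
687 hashes to 11; 11,12,2 taken => place at 7.
Table: [∅, ∅, 908, ∅, ∅, ∅, ∅, 687, ∅, 61, 400, 947, 284]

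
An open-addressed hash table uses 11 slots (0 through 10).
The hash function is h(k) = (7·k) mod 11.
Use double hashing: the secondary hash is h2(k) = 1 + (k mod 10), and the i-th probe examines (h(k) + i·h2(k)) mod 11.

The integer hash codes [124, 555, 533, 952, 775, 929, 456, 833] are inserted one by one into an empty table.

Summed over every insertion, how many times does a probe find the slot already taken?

11

124: h=10 → slot 10
555: h=2 → slot 2
533: h=2, h2=4, probe 2,6 → slot 6
952: h=9 → slot 9
775: h=2, h2=6, probe 2,8 → slot 8
929: h=2, h2=10, probe 2,1 → slot 1
456: h=2, h2=7, probe 2,9,5 → slot 5
833: h=1, h2=4, probe 1,5,9,2,6,10,3 → slot 3
Table: [-, 929, 555, 833, -, 456, 533, -, 775, 952, 124]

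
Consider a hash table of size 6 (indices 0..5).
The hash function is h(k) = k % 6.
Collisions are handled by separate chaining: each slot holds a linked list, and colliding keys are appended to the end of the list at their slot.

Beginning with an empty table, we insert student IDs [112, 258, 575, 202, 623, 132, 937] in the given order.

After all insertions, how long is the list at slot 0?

Insert 112: h=4, bucket 4 empty → new chain.
Insert 258: h=0, bucket 0 empty → new chain.
Insert 575: h=5, bucket 5 empty → new chain.
Insert 202: h=4, bucket 4 nonempty → append to chain.
Insert 623: h=5, bucket 5 nonempty → append to chain.
Insert 132: h=0, bucket 0 nonempty → append to chain.
Insert 937: h=1, bucket 1 empty → new chain.
Final buckets:
0: 258 -> 132
1: 937
2: .
3: .
4: 112 -> 202
5: 575 -> 623

2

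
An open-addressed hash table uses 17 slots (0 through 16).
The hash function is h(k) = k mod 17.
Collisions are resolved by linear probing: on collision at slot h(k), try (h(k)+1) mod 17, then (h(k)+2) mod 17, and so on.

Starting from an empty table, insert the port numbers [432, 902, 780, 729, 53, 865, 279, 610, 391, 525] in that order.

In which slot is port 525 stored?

5

432 hashes to 7; slot 7 is free => place at 7.
902 hashes to 1; slot 1 is free => place at 1.
780 hashes to 15; slot 15 is free => place at 15.
729 hashes to 15; 15 taken => place at 16.
53 hashes to 2; slot 2 is free => place at 2.
865 hashes to 15; 15,16 taken => place at 0.
279 hashes to 7; 7 taken => place at 8.
610 hashes to 15; 15,16,0,1,2 taken => place at 3.
391 hashes to 0; 0,1,2,3 taken => place at 4.
525 hashes to 15; 15,16,0,1,2,3,4 taken => place at 5.
Table: [865, 902, 53, 610, 391, 525, ∅, 432, 279, ∅, ∅, ∅, ∅, ∅, ∅, 780, 729]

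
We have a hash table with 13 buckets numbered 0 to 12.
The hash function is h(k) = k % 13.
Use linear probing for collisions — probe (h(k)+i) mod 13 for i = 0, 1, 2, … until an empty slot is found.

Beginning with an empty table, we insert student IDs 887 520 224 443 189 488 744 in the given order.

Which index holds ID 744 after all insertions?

5

Insert 887: h=3, slot 3 empty → index 3.
Insert 520: h=0, slot 0 empty → index 0.
Insert 224: h=3, slot 3 occupied → index 4.
Insert 443: h=1, slot 1 empty → index 1.
Insert 189: h=7, slot 7 empty → index 7.
Insert 488: h=7, slot 7 occupied → index 8.
Insert 744: h=3, slots 3,4 occupied → index 5.
Table: [520, 443, —, 887, 224, 744, —, 189, 488, —, —, —, —]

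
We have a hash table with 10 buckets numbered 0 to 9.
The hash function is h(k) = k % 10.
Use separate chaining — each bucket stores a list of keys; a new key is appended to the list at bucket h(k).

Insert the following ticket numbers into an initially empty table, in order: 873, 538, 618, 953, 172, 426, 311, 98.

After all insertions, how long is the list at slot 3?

2

Insert 873: h=3, bucket 3 empty → new chain.
Insert 538: h=8, bucket 8 empty → new chain.
Insert 618: h=8, bucket 8 nonempty → append to chain.
Insert 953: h=3, bucket 3 nonempty → append to chain.
Insert 172: h=2, bucket 2 empty → new chain.
Insert 426: h=6, bucket 6 empty → new chain.
Insert 311: h=1, bucket 1 empty → new chain.
Insert 98: h=8, bucket 8 nonempty → append to chain.
Final buckets:
0: .
1: 311
2: 172
3: 873 -> 953
4: .
5: .
6: 426
7: .
8: 538 -> 618 -> 98
9: .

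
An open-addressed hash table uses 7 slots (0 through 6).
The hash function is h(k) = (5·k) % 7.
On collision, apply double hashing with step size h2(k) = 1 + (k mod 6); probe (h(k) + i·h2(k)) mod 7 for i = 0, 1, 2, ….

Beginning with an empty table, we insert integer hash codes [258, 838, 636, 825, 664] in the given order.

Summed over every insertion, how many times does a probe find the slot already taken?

3

Insert 258: h=2, slot 2 empty → index 2.
Insert 838: h=4, slot 4 empty → index 4.
Insert 636: h=2, h2=1, slot 2 occupied → index 3.
Insert 825: h=2, h2=4, slot 2 occupied → index 6.
Insert 664: h=2, h2=5, slot 2 occupied → index 0.
Table: [664, _, 258, 636, 838, _, 825]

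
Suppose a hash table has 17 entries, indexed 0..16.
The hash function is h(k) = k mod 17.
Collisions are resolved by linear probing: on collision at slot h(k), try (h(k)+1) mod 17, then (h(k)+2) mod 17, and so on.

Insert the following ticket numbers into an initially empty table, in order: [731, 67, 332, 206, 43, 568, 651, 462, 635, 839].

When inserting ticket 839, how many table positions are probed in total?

731: h=0 => slot 0
67: h=16 => slot 16
332: h=9 => slot 9
206: h=2 => slot 2
43: h=9, probe 9,10 => slot 10
568: h=7 => slot 7
651: h=5 => slot 5
462: h=3 => slot 3
635: h=6 => slot 6
839: h=6, probe 6,7,8 => slot 8
Table: [731, —, 206, 462, —, 651, 635, 568, 839, 332, 43, —, —, —, —, —, 67]

3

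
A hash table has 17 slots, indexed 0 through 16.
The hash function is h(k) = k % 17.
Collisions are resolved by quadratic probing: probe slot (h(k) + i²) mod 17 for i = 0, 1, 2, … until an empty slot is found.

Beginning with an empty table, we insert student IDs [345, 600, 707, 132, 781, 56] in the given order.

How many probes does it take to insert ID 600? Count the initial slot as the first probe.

345 hashes to 5; slot 5 is free -> place at 5.
600 hashes to 5; 5 taken -> place at 6.
707 hashes to 10; slot 10 is free -> place at 10.
132 hashes to 13; slot 13 is free -> place at 13.
781 hashes to 16; slot 16 is free -> place at 16.
56 hashes to 5; 5,6 taken -> place at 9.
Table: [-, -, -, -, -, 345, 600, -, -, 56, 707, -, -, 132, -, -, 781]

2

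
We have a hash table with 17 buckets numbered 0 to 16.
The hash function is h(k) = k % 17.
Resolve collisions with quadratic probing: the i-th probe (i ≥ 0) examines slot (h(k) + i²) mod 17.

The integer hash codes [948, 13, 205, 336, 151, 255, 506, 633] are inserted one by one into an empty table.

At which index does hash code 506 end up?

5

Insert 948: h=13, slot 13 empty -> index 13.
Insert 13: h=13, slot 13 occupied -> index 14.
Insert 205: h=1, slot 1 empty -> index 1.
Insert 336: h=13, slots 13,14 occupied -> index 0.
Insert 151: h=15, slot 15 empty -> index 15.
Insert 255: h=0, slots 0,1 occupied -> index 4.
Insert 506: h=13, slots 13,14,0 occupied -> index 5.
Insert 633: h=4, slots 4,5 occupied -> index 8.
Table: [336, 205, ., ., 255, 506, ., ., 633, ., ., ., ., 948, 13, 151, .]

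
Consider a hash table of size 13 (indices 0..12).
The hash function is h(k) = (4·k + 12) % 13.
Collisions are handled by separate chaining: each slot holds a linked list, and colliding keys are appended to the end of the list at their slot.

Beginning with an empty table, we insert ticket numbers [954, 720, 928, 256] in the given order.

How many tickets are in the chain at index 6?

954 → bucket 6
720 → bucket 6 (collision)
928 → bucket 6 (collision)
256 → bucket 9
Final buckets:
0: _
1: _
2: _
3: _
4: _
5: _
6: 954 -> 720 -> 928
7: _
8: _
9: 256
10: _
11: _
12: _

3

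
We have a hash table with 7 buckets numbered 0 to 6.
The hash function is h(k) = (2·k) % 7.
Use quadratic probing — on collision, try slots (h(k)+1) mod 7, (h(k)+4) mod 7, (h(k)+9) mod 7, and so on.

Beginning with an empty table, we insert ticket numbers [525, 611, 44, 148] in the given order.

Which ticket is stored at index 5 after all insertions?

Insert 525: h=0, slot 0 empty => index 0.
Insert 611: h=4, slot 4 empty => index 4.
Insert 44: h=4, slot 4 occupied => index 5.
Insert 148: h=2, slot 2 empty => index 2.
Table: [525, ., 148, ., 611, 44, .]

44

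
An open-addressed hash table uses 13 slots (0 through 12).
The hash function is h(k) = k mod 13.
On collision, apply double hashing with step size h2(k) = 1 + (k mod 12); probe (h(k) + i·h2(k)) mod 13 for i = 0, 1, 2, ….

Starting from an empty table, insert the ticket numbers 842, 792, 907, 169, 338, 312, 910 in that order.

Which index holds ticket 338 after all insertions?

Insert 842: h=10, slot 10 empty → index 10.
Insert 792: h=12, slot 12 empty → index 12.
Insert 907: h=10, h2=8, slot 10 occupied → index 5.
Insert 169: h=0, slot 0 empty → index 0.
Insert 338: h=0, h2=3, slot 0 occupied → index 3.
Insert 312: h=0, h2=1, slot 0 occupied → index 1.
Insert 910: h=0, h2=11, slot 0 occupied → index 11.
Table: [169, 312, —, 338, —, 907, —, —, —, —, 842, 910, 792]

3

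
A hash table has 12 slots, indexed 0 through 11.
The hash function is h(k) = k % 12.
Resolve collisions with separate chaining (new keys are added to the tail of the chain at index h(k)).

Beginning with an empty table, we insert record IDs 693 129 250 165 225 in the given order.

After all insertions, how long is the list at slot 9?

4

693 -> bucket 9
129 -> bucket 9 (collision)
250 -> bucket 10
165 -> bucket 9 (collision)
225 -> bucket 9 (collision)
Final buckets:
0: _
1: _
2: _
3: _
4: _
5: _
6: _
7: _
8: _
9: 693 -> 129 -> 165 -> 225
10: 250
11: _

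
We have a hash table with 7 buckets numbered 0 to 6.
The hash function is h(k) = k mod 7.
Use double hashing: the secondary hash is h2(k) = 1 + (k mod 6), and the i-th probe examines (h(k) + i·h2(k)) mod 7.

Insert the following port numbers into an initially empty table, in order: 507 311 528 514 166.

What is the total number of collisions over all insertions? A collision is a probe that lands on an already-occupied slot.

3

507: h=3 → slot 3
311: h=3, h2=6, probe 3,2 → slot 2
528: h=3, h2=1, probe 3,4 → slot 4
514: h=3, h2=5, probe 3,1 → slot 1
166: h=5 → slot 5
Table: [-, 514, 311, 507, 528, 166, -]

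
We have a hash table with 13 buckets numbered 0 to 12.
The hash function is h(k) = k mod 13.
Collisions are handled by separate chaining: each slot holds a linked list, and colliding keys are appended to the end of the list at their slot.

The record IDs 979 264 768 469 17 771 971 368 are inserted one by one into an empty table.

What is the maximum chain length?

979 → bucket 4
264 → bucket 4 (collision)
768 → bucket 1
469 → bucket 1 (collision)
17 → bucket 4 (collision)
771 → bucket 4 (collision)
971 → bucket 9
368 → bucket 4 (collision)
Final buckets:
0: —
1: 768 -> 469
2: —
3: —
4: 979 -> 264 -> 17 -> 771 -> 368
5: —
6: —
7: —
8: —
9: 971
10: —
11: —
12: —

5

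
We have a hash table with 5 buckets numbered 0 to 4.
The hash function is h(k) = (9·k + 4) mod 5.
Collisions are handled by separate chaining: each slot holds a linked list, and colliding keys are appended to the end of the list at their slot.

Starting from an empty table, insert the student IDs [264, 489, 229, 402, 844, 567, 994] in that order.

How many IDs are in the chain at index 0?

5

Insert 264: h=0, bucket 0 empty -> new chain.
Insert 489: h=0, bucket 0 nonempty -> append to chain.
Insert 229: h=0, bucket 0 nonempty -> append to chain.
Insert 402: h=2, bucket 2 empty -> new chain.
Insert 844: h=0, bucket 0 nonempty -> append to chain.
Insert 567: h=2, bucket 2 nonempty -> append to chain.
Insert 994: h=0, bucket 0 nonempty -> append to chain.
Final buckets:
0: 264 -> 489 -> 229 -> 844 -> 994
1: —
2: 402 -> 567
3: —
4: —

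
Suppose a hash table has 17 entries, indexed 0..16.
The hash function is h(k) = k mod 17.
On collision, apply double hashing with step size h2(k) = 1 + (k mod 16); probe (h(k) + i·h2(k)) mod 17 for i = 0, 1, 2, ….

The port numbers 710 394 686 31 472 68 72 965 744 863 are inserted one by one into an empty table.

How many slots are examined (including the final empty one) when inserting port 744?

Insert 710: h=13, slot 13 empty → index 13.
Insert 394: h=3, slot 3 empty → index 3.
Insert 686: h=6, slot 6 empty → index 6.
Insert 31: h=14, slot 14 empty → index 14.
Insert 472: h=13, h2=9, slot 13 occupied → index 5.
Insert 68: h=0, slot 0 empty → index 0.
Insert 72: h=4, slot 4 empty → index 4.
Insert 965: h=13, h2=6, slot 13 occupied → index 2.
Insert 744: h=13, h2=9, slots 13,5,14,6 occupied → index 15.
Insert 863: h=13, h2=16, slot 13 occupied → index 12.
Table: [68, -, 965, 394, 72, 472, 686, -, -, -, -, -, 863, 710, 31, 744, -]

5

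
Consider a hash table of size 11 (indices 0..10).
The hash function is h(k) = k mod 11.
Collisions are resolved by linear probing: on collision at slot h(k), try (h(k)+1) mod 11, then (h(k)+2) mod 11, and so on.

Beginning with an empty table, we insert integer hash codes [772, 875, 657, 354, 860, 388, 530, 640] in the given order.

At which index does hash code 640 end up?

772: h=2 => slot 2
875: h=6 => slot 6
657: h=8 => slot 8
354: h=2, probe 2,3 => slot 3
860: h=2, probe 2,3,4 => slot 4
388: h=3, probe 3,4,5 => slot 5
530: h=2, probe 2,3,4,5,6,7 => slot 7
640: h=2, probe 2,3,4,5,6,7,8,9 => slot 9
Table: [-, -, 772, 354, 860, 388, 875, 530, 657, 640, -]

9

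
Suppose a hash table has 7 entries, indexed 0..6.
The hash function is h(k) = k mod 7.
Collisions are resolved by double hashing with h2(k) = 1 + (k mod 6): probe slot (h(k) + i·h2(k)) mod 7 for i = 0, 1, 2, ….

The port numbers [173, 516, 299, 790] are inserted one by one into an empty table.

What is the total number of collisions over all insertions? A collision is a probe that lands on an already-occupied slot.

4

Insert 173: h=5, slot 5 empty => index 5.
Insert 516: h=5, h2=1, slot 5 occupied => index 6.
Insert 299: h=5, h2=6, slot 5 occupied => index 4.
Insert 790: h=6, h2=5, slots 6,4 occupied => index 2.
Table: [_, _, 790, _, 299, 173, 516]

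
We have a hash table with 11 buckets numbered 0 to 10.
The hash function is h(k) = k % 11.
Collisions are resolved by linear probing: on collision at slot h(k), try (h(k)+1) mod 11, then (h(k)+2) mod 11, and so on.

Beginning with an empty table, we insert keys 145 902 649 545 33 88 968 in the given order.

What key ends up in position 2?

145

Insert 145: h=2, slot 2 empty → index 2.
Insert 902: h=0, slot 0 empty → index 0.
Insert 649: h=0, slot 0 occupied → index 1.
Insert 545: h=6, slot 6 empty → index 6.
Insert 33: h=0, slots 0,1,2 occupied → index 3.
Insert 88: h=0, slots 0,1,2,3 occupied → index 4.
Insert 968: h=0, slots 0,1,2,3,4 occupied → index 5.
Table: [902, 649, 145, 33, 88, 968, 545, ., ., ., .]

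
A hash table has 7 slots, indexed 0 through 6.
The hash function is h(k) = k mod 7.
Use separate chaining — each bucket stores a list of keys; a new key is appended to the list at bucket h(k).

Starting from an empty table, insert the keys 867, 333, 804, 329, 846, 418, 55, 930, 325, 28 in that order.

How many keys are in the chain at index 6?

Insert 867: h=6, bucket 6 empty -> new chain.
Insert 333: h=4, bucket 4 empty -> new chain.
Insert 804: h=6, bucket 6 nonempty -> append to chain.
Insert 329: h=0, bucket 0 empty -> new chain.
Insert 846: h=6, bucket 6 nonempty -> append to chain.
Insert 418: h=5, bucket 5 empty -> new chain.
Insert 55: h=6, bucket 6 nonempty -> append to chain.
Insert 930: h=6, bucket 6 nonempty -> append to chain.
Insert 325: h=3, bucket 3 empty -> new chain.
Insert 28: h=0, bucket 0 nonempty -> append to chain.
Final buckets:
0: 329 -> 28
1: .
2: .
3: 325
4: 333
5: 418
6: 867 -> 804 -> 846 -> 55 -> 930

5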